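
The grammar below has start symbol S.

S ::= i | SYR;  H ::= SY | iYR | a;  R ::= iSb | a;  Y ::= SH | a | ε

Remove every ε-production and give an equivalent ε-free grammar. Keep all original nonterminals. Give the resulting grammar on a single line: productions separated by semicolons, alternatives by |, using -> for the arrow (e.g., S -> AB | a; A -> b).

Nullable set: {Y}.
S -> SYR: Y nullable, giving SR | SYR.
H -> SY: Y nullable, giving S | SY.
H -> iYR: Y nullable, giving iR | iYR.
Drop Y -> ε.
Unchanged (no nullable symbols): S -> i; H -> a; R -> a; R -> iSb; Y -> SH; Y -> a.

S -> i | SR | SYR; H -> S | a | SY | iR | iYR; R -> a | iSb; Y -> a | SH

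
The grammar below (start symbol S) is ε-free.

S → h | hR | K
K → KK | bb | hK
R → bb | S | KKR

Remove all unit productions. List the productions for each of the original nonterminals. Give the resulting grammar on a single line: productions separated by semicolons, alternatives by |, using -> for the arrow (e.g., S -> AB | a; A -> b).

S -> h | KK | bb | hK | hR; K -> KK | bb | hK; R -> h | KK | bb | hK | hR | KKR

Unit productions: R->S, S->K.
Unit pairs (A ⇒* B via units): (R,K), (R,S), (S,K).
S: inherits non-unit rules of {K, S} → KK | bb | h | hK | hR.
K: inherits non-unit rules of {K} → KK | bb | hK.
R: inherits non-unit rules of {K, R, S} → KK | KKR | bb | h | hK | hR.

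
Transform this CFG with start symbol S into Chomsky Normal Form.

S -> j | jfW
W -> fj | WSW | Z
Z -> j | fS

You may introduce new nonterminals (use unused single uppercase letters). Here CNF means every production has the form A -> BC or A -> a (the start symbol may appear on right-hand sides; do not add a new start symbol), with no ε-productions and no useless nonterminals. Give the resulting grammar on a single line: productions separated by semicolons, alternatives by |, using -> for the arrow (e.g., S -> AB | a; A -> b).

No ε-productions.
After unit-elimination: S -> j | jfW; W -> j | fS | fj | WSW; Z -> j | fS.
TERM: introduce B -> f, A -> j and substitute in every rule of length ≥2.
BIN: S -> ABW becomes S -> AC, C -> BW; W -> WSW becomes W -> WD, D -> SW.
Drop unreachable/unproductive: Z.

S -> j | AC; A -> j; B -> f; C -> BW; D -> SW; W -> j | BA | BS | WD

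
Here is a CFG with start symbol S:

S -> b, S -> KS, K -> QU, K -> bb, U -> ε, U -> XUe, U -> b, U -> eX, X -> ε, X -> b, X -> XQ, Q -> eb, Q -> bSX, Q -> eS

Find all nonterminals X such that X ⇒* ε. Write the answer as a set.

{U, X}

Directly nullable (have an ε-rule): {U, X}.
Not nullable: K, Q, S — each has a terminal in every rule's right-hand side or depends on a non-nullable symbol.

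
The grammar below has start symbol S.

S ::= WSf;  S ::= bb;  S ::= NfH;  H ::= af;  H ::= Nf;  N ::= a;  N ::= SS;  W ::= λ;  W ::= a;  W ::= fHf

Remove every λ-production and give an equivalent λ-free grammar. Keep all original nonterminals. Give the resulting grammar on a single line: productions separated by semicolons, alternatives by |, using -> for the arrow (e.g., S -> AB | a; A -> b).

S -> Sf | bb | NfH | WSf; H -> Nf | af; N -> a | SS; W -> a | fHf

Nullable set: {W}.
S -> WSf: W nullable, giving Sf | WSf.
Drop W -> λ.
Unchanged (no nullable symbols): S -> NfH; S -> bb; H -> Nf; H -> af; N -> SS; N -> a; W -> a; W -> fHf.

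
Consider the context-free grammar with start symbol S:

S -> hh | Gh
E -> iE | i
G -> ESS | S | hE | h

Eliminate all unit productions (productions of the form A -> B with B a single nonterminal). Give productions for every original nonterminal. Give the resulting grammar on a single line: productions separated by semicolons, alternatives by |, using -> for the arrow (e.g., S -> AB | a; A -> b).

S -> Gh | hh; E -> i | iE; G -> h | Gh | hE | hh | ESS

Unit productions: G->S.
Unit pairs (A ⇒* B via units): (G,S).
S: inherits non-unit rules of {S} → Gh | hh.
E: inherits non-unit rules of {E} → i | iE.
G: inherits non-unit rules of {G, S} → ESS | Gh | h | hE | hh.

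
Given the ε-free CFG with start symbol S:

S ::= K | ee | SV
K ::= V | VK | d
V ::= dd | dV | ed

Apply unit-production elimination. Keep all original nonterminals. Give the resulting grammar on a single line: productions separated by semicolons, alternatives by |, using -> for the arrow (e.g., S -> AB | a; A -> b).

S -> d | SV | VK | dV | dd | ed | ee; K -> d | VK | dV | dd | ed; V -> dV | dd | ed

Unit productions: K->V, S->K.
Unit pairs (A ⇒* B via units): (K,V), (S,K), (S,V).
S: inherits non-unit rules of {K, S, V} → SV | VK | d | dV | dd | ed | ee.
K: inherits non-unit rules of {K, V} → VK | d | dV | dd | ed.
V: inherits non-unit rules of {V} → dV | dd | ed.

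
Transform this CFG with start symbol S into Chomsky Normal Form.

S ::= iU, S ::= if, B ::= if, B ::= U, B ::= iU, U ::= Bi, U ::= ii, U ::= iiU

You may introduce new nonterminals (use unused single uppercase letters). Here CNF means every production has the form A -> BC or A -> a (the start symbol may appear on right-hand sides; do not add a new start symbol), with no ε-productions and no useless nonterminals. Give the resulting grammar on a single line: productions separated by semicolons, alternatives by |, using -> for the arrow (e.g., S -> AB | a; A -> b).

S -> AC | AU; A -> i; B -> AA | AC | AD | AU | BA; C -> f; D -> AU; E -> AU; U -> AA | AE | BA

No ε-productions.
After unit-elimination: S -> iU | if; B -> Bi | iU | if | ii | iiU; U -> Bi | ii | iiU.
TERM: introduce C -> f, A -> i and substitute in every rule of length ≥2.
BIN: B -> AAU becomes B -> AD, D -> AU; U -> AAU becomes U -> AE, E -> AU.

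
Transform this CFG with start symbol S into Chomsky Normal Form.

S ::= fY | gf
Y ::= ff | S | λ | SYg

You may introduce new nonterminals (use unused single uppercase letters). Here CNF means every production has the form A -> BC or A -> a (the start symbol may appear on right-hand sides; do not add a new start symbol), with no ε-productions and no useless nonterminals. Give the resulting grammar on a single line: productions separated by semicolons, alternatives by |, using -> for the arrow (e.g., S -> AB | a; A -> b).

S -> f | AY | BA; A -> f; B -> g; C -> YB; Y -> f | AA | AY | BA | SB | SC

Nullable: {Y}; after ε-elimination: S -> f | fY | gf; Y -> S | Sg | ff | SYg.
After unit-elimination: S -> f | fY | gf; Y -> f | Sg | fY | ff | gf | SYg.
TERM: introduce A -> f, B -> g and substitute in every rule of length ≥2.
BIN: Y -> SYB becomes Y -> SC, C -> YB.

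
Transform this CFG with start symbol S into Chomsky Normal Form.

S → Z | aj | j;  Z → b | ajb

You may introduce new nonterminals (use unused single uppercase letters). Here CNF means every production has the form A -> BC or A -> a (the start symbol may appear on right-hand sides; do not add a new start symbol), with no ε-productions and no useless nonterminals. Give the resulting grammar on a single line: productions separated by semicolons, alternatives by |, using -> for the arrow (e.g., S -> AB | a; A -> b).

S -> b | j | AB | AD; A -> a; B -> j; C -> b; D -> BC

No ε-productions.
After unit-elimination: S -> b | j | aj | ajb; Z -> b | ajb.
TERM: introduce A -> a, C -> b, B -> j and substitute in every rule of length ≥2.
BIN: S -> ABC becomes S -> AD, D -> BC; Z -> ABC becomes Z -> AE, E -> BC.
Drop unreachable/unproductive: Z.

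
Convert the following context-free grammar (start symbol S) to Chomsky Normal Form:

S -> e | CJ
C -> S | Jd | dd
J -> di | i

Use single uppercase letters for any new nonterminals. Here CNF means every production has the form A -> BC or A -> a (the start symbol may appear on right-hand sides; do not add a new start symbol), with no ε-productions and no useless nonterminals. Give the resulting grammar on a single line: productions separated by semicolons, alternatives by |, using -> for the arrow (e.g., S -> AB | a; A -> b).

S -> e | CJ; A -> d; B -> i; C -> e | AA | CJ | JA; J -> i | AB

No ε-productions.
After unit-elimination: S -> e | CJ; C -> e | CJ | Jd | dd; J -> i | di.
TERM: introduce A -> d, B -> i and substitute in every rule of length ≥2.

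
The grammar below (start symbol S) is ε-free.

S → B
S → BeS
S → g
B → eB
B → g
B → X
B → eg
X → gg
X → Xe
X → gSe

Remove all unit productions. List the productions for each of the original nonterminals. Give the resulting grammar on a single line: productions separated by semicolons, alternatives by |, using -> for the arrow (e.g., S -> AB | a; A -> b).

Unit productions: B->X, S->B.
Unit pairs (A ⇒* B via units): (B,X), (S,B), (S,X).
S: inherits non-unit rules of {B, S, X} → BeS | Xe | eB | eg | g | gSe | gg.
B: inherits non-unit rules of {B, X} → Xe | eB | eg | g | gSe | gg.
X: inherits non-unit rules of {X} → Xe | gSe | gg.

S -> g | Xe | eB | eg | gg | BeS | gSe; B -> g | Xe | eB | eg | gg | gSe; X -> Xe | gg | gSe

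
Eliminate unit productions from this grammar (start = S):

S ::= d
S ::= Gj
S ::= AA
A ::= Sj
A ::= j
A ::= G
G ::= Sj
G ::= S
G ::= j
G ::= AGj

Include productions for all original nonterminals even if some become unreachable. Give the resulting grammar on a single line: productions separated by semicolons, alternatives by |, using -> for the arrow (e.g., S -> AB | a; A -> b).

Unit productions: A->G, G->S.
Unit pairs (A ⇒* B via units): (A,G), (A,S), (G,S).
S: inherits non-unit rules of {S} → AA | Gj | d.
A: inherits non-unit rules of {A, G, S} → AA | AGj | Gj | Sj | d | j.
G: inherits non-unit rules of {G, S} → AA | AGj | Gj | Sj | d | j.

S -> d | AA | Gj; A -> d | j | AA | Gj | Sj | AGj; G -> d | j | AA | Gj | Sj | AGj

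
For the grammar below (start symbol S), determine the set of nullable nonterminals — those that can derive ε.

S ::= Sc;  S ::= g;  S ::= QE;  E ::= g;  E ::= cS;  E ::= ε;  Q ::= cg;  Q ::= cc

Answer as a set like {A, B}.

Directly nullable (have an ε-rule): {E}.
Not nullable: Q, S — each has a terminal in every rule's right-hand side or depends on a non-nullable symbol.

{E}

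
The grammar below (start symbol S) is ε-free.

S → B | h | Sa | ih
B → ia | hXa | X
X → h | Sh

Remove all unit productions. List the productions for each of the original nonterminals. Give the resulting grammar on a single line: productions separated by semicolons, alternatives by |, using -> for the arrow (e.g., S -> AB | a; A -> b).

S -> h | Sa | Sh | ia | ih | hXa; B -> h | Sh | ia | hXa; X -> h | Sh

Unit productions: B->X, S->B.
Unit pairs (A ⇒* B via units): (B,X), (S,B), (S,X).
S: inherits non-unit rules of {B, S, X} → Sa | Sh | h | hXa | ia | ih.
B: inherits non-unit rules of {B, X} → Sh | h | hXa | ia.
X: inherits non-unit rules of {X} → Sh | h.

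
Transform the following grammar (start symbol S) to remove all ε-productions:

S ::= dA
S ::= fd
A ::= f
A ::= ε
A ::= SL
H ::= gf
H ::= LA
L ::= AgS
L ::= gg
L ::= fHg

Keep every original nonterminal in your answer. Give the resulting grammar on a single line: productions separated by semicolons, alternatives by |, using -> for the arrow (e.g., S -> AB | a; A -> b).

S -> d | dA | fd; A -> f | SL; H -> L | LA | gf; L -> gS | gg | AgS | fHg

Nullable set: {A}.
S -> dA: A nullable, giving d | dA.
Drop A -> ε.
H -> LA: A nullable, giving L | LA.
L -> AgS: A nullable, giving AgS | gS.
Unchanged (no nullable symbols): S -> fd; A -> SL; A -> f; H -> gf; L -> fHg; L -> gg.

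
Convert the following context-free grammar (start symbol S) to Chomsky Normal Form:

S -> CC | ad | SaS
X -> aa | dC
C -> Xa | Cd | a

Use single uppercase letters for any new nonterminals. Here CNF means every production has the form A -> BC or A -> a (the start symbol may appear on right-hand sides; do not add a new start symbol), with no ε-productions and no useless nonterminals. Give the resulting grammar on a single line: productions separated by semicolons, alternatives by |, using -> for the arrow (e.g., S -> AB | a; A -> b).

No ε-productions.
No unit productions to eliminate.
TERM: introduce B -> a, A -> d and substitute in every rule of length ≥2.
BIN: S -> SBS becomes S -> SD, D -> BS.

S -> BA | CC | SD; A -> d; B -> a; C -> a | CA | XB; D -> BS; X -> AC | BB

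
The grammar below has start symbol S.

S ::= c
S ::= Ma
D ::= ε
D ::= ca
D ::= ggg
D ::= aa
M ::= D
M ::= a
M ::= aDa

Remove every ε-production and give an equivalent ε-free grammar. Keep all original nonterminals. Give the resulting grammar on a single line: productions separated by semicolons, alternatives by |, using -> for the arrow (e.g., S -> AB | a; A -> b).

Nullable set: {D, M}.
S -> Ma: M nullable, giving Ma | a.
Drop D -> ε.
M -> D: D nullable, giving D.
M -> aDa: D nullable, giving aDa | aa.
Unchanged (no nullable symbols): S -> c; D -> aa; D -> ca; D -> ggg; M -> a.

S -> a | c | Ma; D -> aa | ca | ggg; M -> D | a | aa | aDa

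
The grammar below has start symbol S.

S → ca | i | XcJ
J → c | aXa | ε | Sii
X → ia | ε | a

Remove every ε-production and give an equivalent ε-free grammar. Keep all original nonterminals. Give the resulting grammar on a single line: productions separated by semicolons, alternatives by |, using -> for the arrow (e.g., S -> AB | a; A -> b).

Nullable set: {J, X}.
S -> XcJ: X, J nullable, giving Xc | XcJ | c | cJ.
Drop J -> ε.
J -> aXa: X nullable, giving aXa | aa.
Drop X -> ε.
Unchanged (no nullable symbols): S -> ca; S -> i; J -> Sii; J -> c; X -> a; X -> ia.

S -> c | i | Xc | cJ | ca | XcJ; J -> c | aa | Sii | aXa; X -> a | ia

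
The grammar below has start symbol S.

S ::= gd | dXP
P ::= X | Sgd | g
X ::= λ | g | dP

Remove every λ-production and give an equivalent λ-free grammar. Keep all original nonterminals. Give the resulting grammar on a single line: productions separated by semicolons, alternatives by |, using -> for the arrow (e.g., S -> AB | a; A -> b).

Nullable set: {P, X}.
S -> dXP: X, P nullable, giving d | dP | dX | dXP.
P -> X: X nullable, giving X.
Drop X -> λ.
X -> dP: P nullable, giving d | dP.
Unchanged (no nullable symbols): S -> gd; P -> Sgd; P -> g; X -> g.

S -> d | dP | dX | gd | dXP; P -> X | g | Sgd; X -> d | g | dP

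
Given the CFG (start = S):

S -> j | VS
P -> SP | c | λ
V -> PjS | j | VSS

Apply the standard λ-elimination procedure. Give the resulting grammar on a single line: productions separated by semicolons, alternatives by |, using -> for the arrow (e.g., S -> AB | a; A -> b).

Nullable set: {P}.
Drop P -> λ.
P -> SP: P nullable, giving S | SP.
V -> PjS: P nullable, giving PjS | jS.
Unchanged (no nullable symbols): S -> VS; S -> j; P -> c; V -> VSS; V -> j.

S -> j | VS; P -> S | c | SP; V -> j | jS | PjS | VSS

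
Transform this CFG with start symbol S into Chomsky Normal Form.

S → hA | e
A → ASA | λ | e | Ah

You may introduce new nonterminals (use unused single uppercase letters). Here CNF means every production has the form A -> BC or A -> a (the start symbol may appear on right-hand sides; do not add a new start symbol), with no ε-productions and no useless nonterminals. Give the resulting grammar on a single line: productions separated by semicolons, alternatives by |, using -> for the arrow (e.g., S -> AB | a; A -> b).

S -> e | h | BA; A -> e | h | AB | AC | AS | BA | SA; B -> h; C -> SA

Nullable: {A}; after ε-elimination: S -> e | h | hA; A -> S | e | h | AS | Ah | SA | ASA.
After unit-elimination: S -> e | h | hA; A -> e | h | AS | Ah | SA | hA | ASA.
TERM: introduce B -> h and substitute in every rule of length ≥2.
BIN: A -> ASA becomes A -> AC, C -> SA.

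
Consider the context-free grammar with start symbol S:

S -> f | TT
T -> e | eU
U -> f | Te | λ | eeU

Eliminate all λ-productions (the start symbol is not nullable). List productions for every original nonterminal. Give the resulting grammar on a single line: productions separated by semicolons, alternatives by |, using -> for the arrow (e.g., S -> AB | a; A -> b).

Nullable set: {U}.
T -> eU: U nullable, giving e | eU.
Drop U -> λ.
U -> eeU: U nullable, giving ee | eeU.
Unchanged (no nullable symbols): S -> TT; S -> f; T -> e; U -> Te; U -> f.

S -> f | TT; T -> e | eU; U -> f | Te | ee | eeU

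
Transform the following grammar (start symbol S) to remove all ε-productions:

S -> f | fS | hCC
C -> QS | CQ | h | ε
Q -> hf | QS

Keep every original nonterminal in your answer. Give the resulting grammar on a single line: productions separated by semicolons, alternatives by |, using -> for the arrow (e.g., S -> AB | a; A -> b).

Nullable set: {C}.
S -> hCC: C, C nullable, giving h | hC | hCC.
Drop C -> ε.
C -> CQ: C nullable, giving CQ | Q.
Unchanged (no nullable symbols): S -> f; S -> fS; C -> QS; C -> h; Q -> QS; Q -> hf.

S -> f | h | fS | hC | hCC; C -> Q | h | CQ | QS; Q -> QS | hf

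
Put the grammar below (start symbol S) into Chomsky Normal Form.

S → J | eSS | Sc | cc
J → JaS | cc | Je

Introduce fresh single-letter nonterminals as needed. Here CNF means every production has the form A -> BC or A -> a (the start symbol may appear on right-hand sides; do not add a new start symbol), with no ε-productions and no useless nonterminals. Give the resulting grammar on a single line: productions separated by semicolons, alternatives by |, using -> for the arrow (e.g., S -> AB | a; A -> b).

No ε-productions.
After unit-elimination: S -> Je | Sc | cc | JaS | eSS; J -> Je | cc | JaS.
TERM: introduce A -> a, C -> c, B -> e and substitute in every rule of length ≥2.
BIN: J -> JAS becomes J -> JD, D -> AS; S -> BSS becomes S -> BE, E -> SS; S -> JAS becomes S -> JF, F -> AS.

S -> BE | CC | JB | JF | SC; A -> a; B -> e; C -> c; D -> AS; E -> SS; F -> AS; J -> CC | JB | JD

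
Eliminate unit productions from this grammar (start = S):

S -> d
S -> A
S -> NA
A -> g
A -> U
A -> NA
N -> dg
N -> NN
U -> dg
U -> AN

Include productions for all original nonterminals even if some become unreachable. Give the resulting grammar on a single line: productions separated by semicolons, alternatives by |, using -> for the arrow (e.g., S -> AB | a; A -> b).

S -> d | g | AN | NA | dg; A -> g | AN | NA | dg; N -> NN | dg; U -> AN | dg

Unit productions: A->U, S->A.
Unit pairs (A ⇒* B via units): (A,U), (S,A), (S,U).
S: inherits non-unit rules of {A, S, U} → AN | NA | d | dg | g.
A: inherits non-unit rules of {A, U} → AN | NA | dg | g.
N: inherits non-unit rules of {N} → NN | dg.
U: inherits non-unit rules of {U} → AN | dg.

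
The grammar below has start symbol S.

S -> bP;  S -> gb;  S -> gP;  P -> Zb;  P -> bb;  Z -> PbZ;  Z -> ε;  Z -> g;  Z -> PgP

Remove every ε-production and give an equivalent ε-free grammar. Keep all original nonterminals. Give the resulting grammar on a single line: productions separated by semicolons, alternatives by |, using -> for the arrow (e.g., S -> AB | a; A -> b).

S -> bP | gP | gb; P -> b | Zb | bb; Z -> g | Pb | PbZ | PgP

Nullable set: {Z}.
P -> Zb: Z nullable, giving Zb | b.
Drop Z -> ε.
Z -> PbZ: Z nullable, giving Pb | PbZ.
Unchanged (no nullable symbols): S -> bP; S -> gP; S -> gb; P -> bb; Z -> PgP; Z -> g.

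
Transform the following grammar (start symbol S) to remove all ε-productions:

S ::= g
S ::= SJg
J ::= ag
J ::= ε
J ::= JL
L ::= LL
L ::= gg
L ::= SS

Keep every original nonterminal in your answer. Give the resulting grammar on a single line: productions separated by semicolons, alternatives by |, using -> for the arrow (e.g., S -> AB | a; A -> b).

S -> g | Sg | SJg; J -> L | JL | ag; L -> LL | SS | gg

Nullable set: {J}.
S -> SJg: J nullable, giving SJg | Sg.
Drop J -> ε.
J -> JL: J nullable, giving JL | L.
Unchanged (no nullable symbols): S -> g; J -> ag; L -> LL; L -> SS; L -> gg.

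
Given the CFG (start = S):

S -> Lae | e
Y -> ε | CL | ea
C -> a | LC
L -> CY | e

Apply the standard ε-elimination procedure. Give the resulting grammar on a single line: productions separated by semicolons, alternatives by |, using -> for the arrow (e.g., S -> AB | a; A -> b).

S -> e | Lae; C -> a | LC; L -> C | e | CY; Y -> CL | ea

Nullable set: {Y}.
L -> CY: Y nullable, giving C | CY.
Drop Y -> ε.
Unchanged (no nullable symbols): S -> Lae; S -> e; C -> LC; C -> a; L -> e; Y -> CL; Y -> ea.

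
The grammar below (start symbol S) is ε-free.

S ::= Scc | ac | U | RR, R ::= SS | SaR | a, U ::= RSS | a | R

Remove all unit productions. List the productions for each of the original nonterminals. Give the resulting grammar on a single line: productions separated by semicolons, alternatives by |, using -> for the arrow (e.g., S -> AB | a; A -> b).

S -> a | RR | SS | ac | RSS | SaR | Scc; R -> a | SS | SaR; U -> a | SS | RSS | SaR

Unit productions: S->U, U->R.
Unit pairs (A ⇒* B via units): (S,R), (S,U), (U,R).
S: inherits non-unit rules of {R, S, U} → RR | RSS | SS | SaR | Scc | a | ac.
R: inherits non-unit rules of {R} → SS | SaR | a.
U: inherits non-unit rules of {R, U} → RSS | SS | SaR | a.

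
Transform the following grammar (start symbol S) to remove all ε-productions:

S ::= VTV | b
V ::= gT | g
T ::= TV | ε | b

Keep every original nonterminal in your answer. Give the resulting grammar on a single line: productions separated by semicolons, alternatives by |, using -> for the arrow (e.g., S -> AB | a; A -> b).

S -> b | VV | VTV; T -> V | b | TV; V -> g | gT

Nullable set: {T}.
S -> VTV: T nullable, giving VTV | VV.
Drop T -> ε.
T -> TV: T nullable, giving TV | V.
V -> gT: T nullable, giving g | gT.
Unchanged (no nullable symbols): S -> b; T -> b; V -> g.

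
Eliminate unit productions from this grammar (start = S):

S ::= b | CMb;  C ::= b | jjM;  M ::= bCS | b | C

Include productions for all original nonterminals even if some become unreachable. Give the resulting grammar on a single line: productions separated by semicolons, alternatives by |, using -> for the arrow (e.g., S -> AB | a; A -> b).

Unit productions: M->C.
Unit pairs (A ⇒* B via units): (M,C).
S: inherits non-unit rules of {S} → CMb | b.
C: inherits non-unit rules of {C} → b | jjM.
M: inherits non-unit rules of {C, M} → b | bCS | jjM.

S -> b | CMb; C -> b | jjM; M -> b | bCS | jjM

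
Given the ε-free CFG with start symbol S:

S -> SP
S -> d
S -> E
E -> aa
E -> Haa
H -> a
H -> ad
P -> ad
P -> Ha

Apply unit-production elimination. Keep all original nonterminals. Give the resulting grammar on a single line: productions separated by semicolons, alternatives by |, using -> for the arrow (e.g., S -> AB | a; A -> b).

Unit productions: S->E.
Unit pairs (A ⇒* B via units): (S,E).
S: inherits non-unit rules of {E, S} → Haa | SP | aa | d.
E: inherits non-unit rules of {E} → Haa | aa.
H: inherits non-unit rules of {H} → a | ad.
P: inherits non-unit rules of {P} → Ha | ad.

S -> d | SP | aa | Haa; E -> aa | Haa; H -> a | ad; P -> Ha | ad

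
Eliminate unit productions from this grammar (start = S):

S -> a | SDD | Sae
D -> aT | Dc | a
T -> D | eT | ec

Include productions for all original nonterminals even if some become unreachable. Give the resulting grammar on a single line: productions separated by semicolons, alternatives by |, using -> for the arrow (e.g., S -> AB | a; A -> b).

Unit productions: T->D.
Unit pairs (A ⇒* B via units): (T,D).
S: inherits non-unit rules of {S} → SDD | Sae | a.
D: inherits non-unit rules of {D} → Dc | a | aT.
T: inherits non-unit rules of {D, T} → Dc | a | aT | eT | ec.

S -> a | SDD | Sae; D -> a | Dc | aT; T -> a | Dc | aT | eT | ec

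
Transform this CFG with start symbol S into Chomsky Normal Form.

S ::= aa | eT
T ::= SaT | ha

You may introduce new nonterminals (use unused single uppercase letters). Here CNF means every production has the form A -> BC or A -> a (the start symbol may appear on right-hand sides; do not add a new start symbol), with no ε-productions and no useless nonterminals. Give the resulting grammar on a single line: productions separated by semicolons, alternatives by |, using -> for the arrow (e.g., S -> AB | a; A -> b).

No ε-productions.
No unit productions to eliminate.
TERM: introduce A -> a, B -> e, C -> h and substitute in every rule of length ≥2.
BIN: T -> SAT becomes T -> SD, D -> AT.

S -> AA | BT; A -> a; B -> e; C -> h; D -> AT; T -> CA | SD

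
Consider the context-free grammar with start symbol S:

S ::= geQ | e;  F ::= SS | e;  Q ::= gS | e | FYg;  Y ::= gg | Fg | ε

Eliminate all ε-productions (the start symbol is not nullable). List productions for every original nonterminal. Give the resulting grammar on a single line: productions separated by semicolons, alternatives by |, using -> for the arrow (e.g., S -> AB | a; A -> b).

Nullable set: {Y}.
Q -> FYg: Y nullable, giving FYg | Fg.
Drop Y -> ε.
Unchanged (no nullable symbols): S -> e; S -> geQ; F -> SS; F -> e; Q -> e; Q -> gS; Y -> Fg; Y -> gg.

S -> e | geQ; F -> e | SS; Q -> e | Fg | gS | FYg; Y -> Fg | gg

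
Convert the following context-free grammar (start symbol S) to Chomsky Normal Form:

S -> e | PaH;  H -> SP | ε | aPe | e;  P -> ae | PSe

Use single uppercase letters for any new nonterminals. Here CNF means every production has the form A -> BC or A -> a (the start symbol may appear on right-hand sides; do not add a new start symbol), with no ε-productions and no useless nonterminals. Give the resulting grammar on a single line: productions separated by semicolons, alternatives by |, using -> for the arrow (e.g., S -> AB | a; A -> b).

Nullable: {H}; after ε-elimination: S -> e | Pa | PaH; H -> e | SP | aPe; P -> ae | PSe.
No unit productions to eliminate.
TERM: introduce A -> a, B -> e and substitute in every rule of length ≥2.
BIN: H -> APB becomes H -> AC, C -> PB; P -> PSB becomes P -> PD, D -> SB; S -> PAH becomes S -> PE, E -> AH.

S -> e | PA | PE; A -> a; B -> e; C -> PB; D -> SB; E -> AH; H -> e | AC | SP; P -> AB | PD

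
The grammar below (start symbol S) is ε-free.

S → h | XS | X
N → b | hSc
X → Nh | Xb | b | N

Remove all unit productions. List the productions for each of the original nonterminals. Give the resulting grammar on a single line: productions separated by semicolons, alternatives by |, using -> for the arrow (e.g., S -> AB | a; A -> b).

Unit productions: S->X, X->N.
Unit pairs (A ⇒* B via units): (S,N), (S,X), (X,N).
S: inherits non-unit rules of {N, S, X} → Nh | XS | Xb | b | h | hSc.
N: inherits non-unit rules of {N} → b | hSc.
X: inherits non-unit rules of {N, X} → Nh | Xb | b | hSc.

S -> b | h | Nh | XS | Xb | hSc; N -> b | hSc; X -> b | Nh | Xb | hSc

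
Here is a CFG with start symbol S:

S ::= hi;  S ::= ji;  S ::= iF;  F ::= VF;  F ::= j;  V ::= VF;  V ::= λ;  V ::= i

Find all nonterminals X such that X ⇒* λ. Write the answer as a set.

Directly nullable (have an ε-rule): {V}.
Not nullable: F, S — each has a terminal in every rule's right-hand side or depends on a non-nullable symbol.

{V}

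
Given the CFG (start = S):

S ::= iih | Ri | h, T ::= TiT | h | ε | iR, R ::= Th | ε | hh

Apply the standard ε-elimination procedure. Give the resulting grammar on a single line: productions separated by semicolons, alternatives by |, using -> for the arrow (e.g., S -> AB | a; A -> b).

S -> h | i | Ri | iih; R -> h | Th | hh; T -> h | i | Ti | iR | iT | TiT

Nullable set: {R, T}.
S -> Ri: R nullable, giving Ri | i.
Drop R -> ε.
R -> Th: T nullable, giving Th | h.
Drop T -> ε.
T -> TiT: T, T nullable, giving Ti | TiT | i | iT.
T -> iR: R nullable, giving i | iR.
Unchanged (no nullable symbols): S -> h; S -> iih; R -> hh; T -> h.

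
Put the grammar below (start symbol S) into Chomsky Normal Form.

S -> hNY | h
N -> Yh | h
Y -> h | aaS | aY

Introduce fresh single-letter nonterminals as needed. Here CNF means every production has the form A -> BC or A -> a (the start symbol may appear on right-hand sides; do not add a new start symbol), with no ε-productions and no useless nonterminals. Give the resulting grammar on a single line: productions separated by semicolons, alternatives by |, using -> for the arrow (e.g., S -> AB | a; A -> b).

S -> h | AC; A -> h; B -> a; C -> NY; D -> BS; N -> h | YA; Y -> h | BD | BY

No ε-productions.
No unit productions to eliminate.
TERM: introduce B -> a, A -> h and substitute in every rule of length ≥2.
BIN: S -> ANY becomes S -> AC, C -> NY; Y -> BBS becomes Y -> BD, D -> BS.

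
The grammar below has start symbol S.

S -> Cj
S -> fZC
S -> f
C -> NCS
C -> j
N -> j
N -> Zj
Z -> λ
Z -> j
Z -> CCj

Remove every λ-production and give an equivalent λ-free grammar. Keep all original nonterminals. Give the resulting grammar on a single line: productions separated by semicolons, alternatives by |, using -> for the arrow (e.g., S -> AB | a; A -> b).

S -> f | Cj | fC | fZC; C -> j | NCS; N -> j | Zj; Z -> j | CCj

Nullable set: {Z}.
S -> fZC: Z nullable, giving fC | fZC.
N -> Zj: Z nullable, giving Zj | j.
Drop Z -> λ.
Unchanged (no nullable symbols): S -> Cj; S -> f; C -> NCS; C -> j; N -> j; Z -> CCj; Z -> j.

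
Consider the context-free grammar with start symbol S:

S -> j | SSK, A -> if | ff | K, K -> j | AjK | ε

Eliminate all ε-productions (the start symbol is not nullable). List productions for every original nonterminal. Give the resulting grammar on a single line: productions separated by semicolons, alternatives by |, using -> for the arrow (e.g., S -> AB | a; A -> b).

S -> j | SS | SSK; A -> K | ff | if; K -> j | Aj | jK | AjK

Nullable set: {A, K}.
S -> SSK: K nullable, giving SS | SSK.
A -> K: K nullable, giving K.
Drop K -> ε.
K -> AjK: A, K nullable, giving Aj | AjK | j | jK.
Unchanged (no nullable symbols): S -> j; A -> ff; A -> if; K -> j.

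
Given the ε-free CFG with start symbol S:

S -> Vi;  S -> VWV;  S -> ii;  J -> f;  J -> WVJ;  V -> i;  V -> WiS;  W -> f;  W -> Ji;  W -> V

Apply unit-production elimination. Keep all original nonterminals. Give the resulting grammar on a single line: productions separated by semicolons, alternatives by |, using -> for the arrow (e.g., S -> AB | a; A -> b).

S -> Vi | ii | VWV; J -> f | WVJ; V -> i | WiS; W -> f | i | Ji | WiS

Unit productions: W->V.
Unit pairs (A ⇒* B via units): (W,V).
S: inherits non-unit rules of {S} → VWV | Vi | ii.
J: inherits non-unit rules of {J} → WVJ | f.
V: inherits non-unit rules of {V} → WiS | i.
W: inherits non-unit rules of {V, W} → Ji | WiS | f | i.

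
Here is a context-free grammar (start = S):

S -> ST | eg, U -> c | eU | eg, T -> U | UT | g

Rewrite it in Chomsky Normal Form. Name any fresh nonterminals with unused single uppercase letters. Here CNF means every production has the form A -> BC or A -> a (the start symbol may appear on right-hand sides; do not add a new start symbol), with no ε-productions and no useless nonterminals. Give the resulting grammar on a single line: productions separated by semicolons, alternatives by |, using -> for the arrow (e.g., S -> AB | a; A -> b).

No ε-productions.
After unit-elimination: S -> ST | eg; T -> c | g | UT | eU | eg; U -> c | eU | eg.
TERM: introduce A -> e, B -> g and substitute in every rule of length ≥2.

S -> AB | ST; A -> e; B -> g; T -> c | g | AB | AU | UT; U -> c | AB | AU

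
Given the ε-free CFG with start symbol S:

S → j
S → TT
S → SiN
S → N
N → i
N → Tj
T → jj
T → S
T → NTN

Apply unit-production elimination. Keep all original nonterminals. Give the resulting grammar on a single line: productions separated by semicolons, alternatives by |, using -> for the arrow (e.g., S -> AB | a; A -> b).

S -> i | j | TT | Tj | SiN; N -> i | Tj; T -> i | j | TT | Tj | jj | NTN | SiN

Unit productions: S->N, T->S.
Unit pairs (A ⇒* B via units): (S,N), (T,N), (T,S).
S: inherits non-unit rules of {N, S} → SiN | TT | Tj | i | j.
N: inherits non-unit rules of {N} → Tj | i.
T: inherits non-unit rules of {N, S, T} → NTN | SiN | TT | Tj | i | j | jj.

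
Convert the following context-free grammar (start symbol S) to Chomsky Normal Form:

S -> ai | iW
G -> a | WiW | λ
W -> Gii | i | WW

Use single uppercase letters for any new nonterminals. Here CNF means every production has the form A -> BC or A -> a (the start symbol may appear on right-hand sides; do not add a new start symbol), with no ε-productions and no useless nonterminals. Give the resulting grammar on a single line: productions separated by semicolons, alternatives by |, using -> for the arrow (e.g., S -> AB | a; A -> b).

S -> AW | BA; A -> i; B -> a; C -> AW; D -> AA; G -> a | WC; W -> i | AA | GD | WW

Nullable: {G}; after ε-elimination: S -> ai | iW; G -> a | WiW; W -> i | WW | ii | Gii.
No unit productions to eliminate.
TERM: introduce B -> a, A -> i and substitute in every rule of length ≥2.
BIN: G -> WAW becomes G -> WC, C -> AW; W -> GAA becomes W -> GD, D -> AA.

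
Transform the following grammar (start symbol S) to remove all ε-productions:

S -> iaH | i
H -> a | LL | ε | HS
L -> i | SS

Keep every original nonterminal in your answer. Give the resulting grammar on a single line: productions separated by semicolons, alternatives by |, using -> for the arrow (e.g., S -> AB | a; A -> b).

Nullable set: {H}.
S -> iaH: H nullable, giving ia | iaH.
Drop H -> ε.
H -> HS: H nullable, giving HS | S.
Unchanged (no nullable symbols): S -> i; H -> LL; H -> a; L -> SS; L -> i.

S -> i | ia | iaH; H -> S | a | HS | LL; L -> i | SS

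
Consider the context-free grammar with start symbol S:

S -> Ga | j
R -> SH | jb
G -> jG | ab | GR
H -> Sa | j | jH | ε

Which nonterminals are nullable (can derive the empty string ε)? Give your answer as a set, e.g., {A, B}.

{H}

Directly nullable (have an ε-rule): {H}.
Not nullable: G, R, S — each has a terminal in every rule's right-hand side or depends on a non-nullable symbol.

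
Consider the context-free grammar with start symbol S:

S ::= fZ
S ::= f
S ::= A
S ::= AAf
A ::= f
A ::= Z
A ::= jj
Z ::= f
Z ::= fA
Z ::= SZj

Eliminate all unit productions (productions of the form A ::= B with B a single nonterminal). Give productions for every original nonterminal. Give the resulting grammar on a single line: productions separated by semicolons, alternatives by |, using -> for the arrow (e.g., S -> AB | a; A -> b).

S -> f | fA | fZ | jj | AAf | SZj; A -> f | fA | jj | SZj; Z -> f | fA | SZj

Unit productions: A->Z, S->A.
Unit pairs (A ⇒* B via units): (A,Z), (S,A), (S,Z).
S: inherits non-unit rules of {A, S, Z} → AAf | SZj | f | fA | fZ | jj.
A: inherits non-unit rules of {A, Z} → SZj | f | fA | jj.
Z: inherits non-unit rules of {Z} → SZj | f | fA.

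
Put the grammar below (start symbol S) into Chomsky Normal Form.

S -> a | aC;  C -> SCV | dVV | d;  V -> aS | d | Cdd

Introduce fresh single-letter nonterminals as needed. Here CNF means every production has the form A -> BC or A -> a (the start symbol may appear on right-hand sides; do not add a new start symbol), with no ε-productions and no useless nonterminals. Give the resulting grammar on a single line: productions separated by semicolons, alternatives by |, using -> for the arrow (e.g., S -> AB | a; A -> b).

No ε-productions.
No unit productions to eliminate.
TERM: introduce B -> a, A -> d and substitute in every rule of length ≥2.
BIN: C -> AVV becomes C -> AD, D -> VV; C -> SCV becomes C -> SE, E -> CV; V -> CAA becomes V -> CF, F -> AA.

S -> a | BC; A -> d; B -> a; C -> d | AD | SE; D -> VV; E -> CV; F -> AA; V -> d | BS | CF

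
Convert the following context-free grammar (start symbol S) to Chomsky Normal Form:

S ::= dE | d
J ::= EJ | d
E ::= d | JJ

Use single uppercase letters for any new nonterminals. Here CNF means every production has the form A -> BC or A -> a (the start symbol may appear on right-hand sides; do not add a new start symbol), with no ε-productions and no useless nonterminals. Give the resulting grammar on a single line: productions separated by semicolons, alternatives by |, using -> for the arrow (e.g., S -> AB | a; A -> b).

No ε-productions.
No unit productions to eliminate.
TERM: introduce A -> d and substitute in every rule of length ≥2.

S -> d | AE; A -> d; E -> d | JJ; J -> d | EJ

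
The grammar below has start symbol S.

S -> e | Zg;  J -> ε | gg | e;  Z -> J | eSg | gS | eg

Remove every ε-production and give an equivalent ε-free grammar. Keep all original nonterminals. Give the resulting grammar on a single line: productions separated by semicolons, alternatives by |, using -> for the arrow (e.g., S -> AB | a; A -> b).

S -> e | g | Zg; J -> e | gg; Z -> J | eg | gS | eSg

Nullable set: {J, Z}.
S -> Zg: Z nullable, giving Zg | g.
Drop J -> ε.
Z -> J: J nullable, giving J.
Unchanged (no nullable symbols): S -> e; J -> e; J -> gg; Z -> eSg; Z -> eg; Z -> gS.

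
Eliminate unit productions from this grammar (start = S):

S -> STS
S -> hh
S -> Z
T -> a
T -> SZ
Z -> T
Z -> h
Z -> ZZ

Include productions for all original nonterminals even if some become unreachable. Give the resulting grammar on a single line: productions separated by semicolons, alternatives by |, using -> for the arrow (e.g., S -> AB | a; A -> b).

S -> a | h | SZ | ZZ | hh | STS; T -> a | SZ; Z -> a | h | SZ | ZZ

Unit productions: S->Z, Z->T.
Unit pairs (A ⇒* B via units): (S,T), (S,Z), (Z,T).
S: inherits non-unit rules of {S, T, Z} → STS | SZ | ZZ | a | h | hh.
T: inherits non-unit rules of {T} → SZ | a.
Z: inherits non-unit rules of {T, Z} → SZ | ZZ | a | h.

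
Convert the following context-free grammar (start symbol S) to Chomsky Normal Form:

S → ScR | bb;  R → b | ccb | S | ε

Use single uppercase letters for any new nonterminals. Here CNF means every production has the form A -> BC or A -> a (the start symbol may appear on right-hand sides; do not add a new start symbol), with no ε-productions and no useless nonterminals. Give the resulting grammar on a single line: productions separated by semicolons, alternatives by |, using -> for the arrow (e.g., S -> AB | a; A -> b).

Nullable: {R}; after ε-elimination: S -> Sc | bb | ScR; R -> S | b | ccb.
After unit-elimination: S -> Sc | bb | ScR; R -> b | Sc | bb | ScR | ccb.
TERM: introduce B -> b, A -> c and substitute in every rule of length ≥2.
BIN: R -> AAB becomes R -> AC, C -> AB; R -> SAR becomes R -> SD, D -> AR; S -> SAR becomes S -> SE, E -> AR.

S -> BB | SA | SE; A -> c; B -> b; C -> AB; D -> AR; E -> AR; R -> b | AC | BB | SA | SD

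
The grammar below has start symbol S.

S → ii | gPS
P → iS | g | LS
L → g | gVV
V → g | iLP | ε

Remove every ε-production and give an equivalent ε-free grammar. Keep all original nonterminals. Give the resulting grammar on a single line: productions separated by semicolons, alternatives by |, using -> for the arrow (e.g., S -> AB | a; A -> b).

S -> ii | gPS; L -> g | gV | gVV; P -> g | LS | iS; V -> g | iLP

Nullable set: {V}.
L -> gVV: V, V nullable, giving g | gV | gVV.
Drop V -> ε.
Unchanged (no nullable symbols): S -> gPS; S -> ii; L -> g; P -> LS; P -> g; P -> iS; V -> g; V -> iLP.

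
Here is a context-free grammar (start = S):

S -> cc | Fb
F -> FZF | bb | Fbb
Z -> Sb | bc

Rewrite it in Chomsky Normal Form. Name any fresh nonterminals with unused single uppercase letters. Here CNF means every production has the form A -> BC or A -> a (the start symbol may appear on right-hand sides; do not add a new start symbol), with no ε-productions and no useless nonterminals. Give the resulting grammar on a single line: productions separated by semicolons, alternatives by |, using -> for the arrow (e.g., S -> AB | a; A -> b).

S -> BB | FA; A -> b; B -> c; C -> AA; D -> ZF; F -> AA | FC | FD; Z -> AB | SA

No ε-productions.
No unit productions to eliminate.
TERM: introduce A -> b, B -> c and substitute in every rule of length ≥2.
BIN: F -> FAA becomes F -> FC, C -> AA; F -> FZF becomes F -> FD, D -> ZF.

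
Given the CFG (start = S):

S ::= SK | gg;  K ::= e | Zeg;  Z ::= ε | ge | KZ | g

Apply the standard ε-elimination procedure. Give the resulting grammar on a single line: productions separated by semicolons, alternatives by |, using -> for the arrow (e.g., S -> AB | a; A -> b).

S -> SK | gg; K -> e | eg | Zeg; Z -> K | g | KZ | ge

Nullable set: {Z}.
K -> Zeg: Z nullable, giving Zeg | eg.
Drop Z -> ε.
Z -> KZ: Z nullable, giving K | KZ.
Unchanged (no nullable symbols): S -> SK; S -> gg; K -> e; Z -> g; Z -> ge.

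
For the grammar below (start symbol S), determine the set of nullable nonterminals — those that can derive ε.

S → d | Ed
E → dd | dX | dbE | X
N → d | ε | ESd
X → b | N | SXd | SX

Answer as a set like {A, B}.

Directly nullable (have an ε-rule): {N}.
X is nullable via X -> N (every symbol on the right is already known nullable).
E is nullable via E -> X (every symbol on the right is already known nullable).
Not nullable: S — each has a terminal in every rule's right-hand side or depends on a non-nullable symbol.

{E, N, X}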